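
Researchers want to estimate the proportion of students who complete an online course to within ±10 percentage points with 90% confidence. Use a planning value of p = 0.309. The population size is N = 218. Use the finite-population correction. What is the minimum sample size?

n = 46

For a proportion with margin E = 0.1 at 90% confidence, z = 1.645.
n = p̂(1−p̂)(z/E)² = 0.309 × 0.691 × (1.645/0.1)² = 57.78 — call this n₀.
Finite-population correction with N = 218: n = n₀ / (1 + (n₀−1)/N) = 57.78 / 1.26 = 45.86
Round up: n = 46.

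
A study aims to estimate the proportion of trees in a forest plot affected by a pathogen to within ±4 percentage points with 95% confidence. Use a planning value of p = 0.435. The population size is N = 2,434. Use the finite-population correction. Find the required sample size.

For a proportion with margin E = 0.04 at 95% confidence, z = 1.960.
n = p̂(1−p̂)(z/E)² = 0.435 × 0.565 × (1.960/0.04)² = 590.11 — call this n₀.
Finite-population correction with N = 2,434: n = n₀ / (1 + (n₀−1)/N) = 590.11 / 1.242 = 475.13
Round up: n = 476.

476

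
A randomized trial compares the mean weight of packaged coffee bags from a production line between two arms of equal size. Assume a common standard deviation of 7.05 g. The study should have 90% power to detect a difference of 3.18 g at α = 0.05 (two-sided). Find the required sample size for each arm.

104 per group

For two equal groups, n per group = 2·((z_{α/2} + z_β)·σ/δ)².
z_{α/2} = 1.960; z_β = 1.282 (power 90%).
n = 2 × (3.242 × 7.05 / 3.18)² = 2 × 51.66 = 103.32
Round up: n = 104 per group.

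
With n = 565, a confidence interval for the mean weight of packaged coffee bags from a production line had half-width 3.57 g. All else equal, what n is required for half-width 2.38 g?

Margin of error scales as 1/√n, so n₂ = n₁·(E₁/E₂)².
n₂ = 565 × (3.57/2.38)² = 565 × 2.25 = 1271.25
Round up: n₂ = 1272.

1272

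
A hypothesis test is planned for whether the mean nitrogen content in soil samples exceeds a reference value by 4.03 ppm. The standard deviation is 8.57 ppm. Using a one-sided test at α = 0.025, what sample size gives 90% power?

48

For a one-sample z-test, n = ((z_α + z_β)·σ/δ)².
z_α = 1.960 (one-sided α = 0.025); z_β = 1.282 (power 90% → β = 0.1).
n = (3.242 × 8.57 / 4.03)² = 47.53
Round up: n = 48.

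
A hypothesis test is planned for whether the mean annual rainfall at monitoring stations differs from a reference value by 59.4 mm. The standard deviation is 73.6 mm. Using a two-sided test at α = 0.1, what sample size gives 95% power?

17

For a one-sample z-test, n = ((z_{α/2} + z_β)·σ/δ)².
z_{α/2} = 1.645 (two-sided α = 0.1); z_β = 1.645 (power 95% → β = 0.05).
n = (3.290 × 73.6 / 59.4)² = 16.62
Round up: n = 17.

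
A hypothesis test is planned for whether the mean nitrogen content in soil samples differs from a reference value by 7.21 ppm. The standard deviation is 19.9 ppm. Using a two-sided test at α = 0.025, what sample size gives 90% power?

For a one-sample z-test, n = ((z_{α/2} + z_β)·σ/δ)².
z_{α/2} = 2.241 (two-sided α = 0.025); z_β = 1.282 (power 90% → β = 0.1).
n = (3.523 × 19.9 / 7.21)² = 94.55
Round up: n = 95.

95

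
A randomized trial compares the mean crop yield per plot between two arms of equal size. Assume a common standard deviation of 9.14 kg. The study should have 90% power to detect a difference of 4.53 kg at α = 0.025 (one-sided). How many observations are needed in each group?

For two equal groups, n per group = 2·((z_α + z_β)·σ/δ)².
z_α = 1.960; z_β = 1.282 (power 90%).
n = 2 × (3.242 × 9.14 / 4.53)² = 2 × 42.79 = 85.58
Round up: n = 86 per group.

86 per group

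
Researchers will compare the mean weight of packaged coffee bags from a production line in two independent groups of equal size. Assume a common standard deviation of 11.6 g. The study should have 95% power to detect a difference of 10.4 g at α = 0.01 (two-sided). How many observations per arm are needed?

For two equal groups, n per group = 2·((z_{α/2} + z_β)·σ/δ)².
z_{α/2} = 2.576; z_β = 1.645 (power 95%).
n = 2 × (4.221 × 11.6 / 10.4)² = 2 × 22.17 = 44.34
Round up: n = 45 per group.

45 per group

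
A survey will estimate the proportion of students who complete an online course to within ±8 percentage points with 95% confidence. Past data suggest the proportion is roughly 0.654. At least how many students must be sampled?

For a proportion with margin E = 0.08 at 95% confidence, z = 1.960.
n = p̂(1−p̂)(z/E)² = 0.654 × 0.346 × (1.960/0.08)² = 135.83
Round up: n = 136.

136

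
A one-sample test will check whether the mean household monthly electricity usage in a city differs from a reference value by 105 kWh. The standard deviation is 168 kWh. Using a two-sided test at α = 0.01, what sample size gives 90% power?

For a one-sample z-test, n = ((z_{α/2} + z_β)·σ/δ)².
z_{α/2} = 2.576 (two-sided α = 0.01); z_β = 1.282 (power 90% → β = 0.1).
n = (3.858 × 168 / 105)² = 38.10
Round up: n = 39.

39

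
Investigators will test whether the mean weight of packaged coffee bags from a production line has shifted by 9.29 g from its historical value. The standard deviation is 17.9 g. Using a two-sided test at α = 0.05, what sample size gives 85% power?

34

For a one-sample z-test, n = ((z_{α/2} + z_β)·σ/δ)².
z_{α/2} = 1.960 (two-sided α = 0.05); z_β = 1.036 (power 85% → β = 0.15).
n = (2.996 × 17.9 / 9.29)² = 33.32
Round up: n = 34.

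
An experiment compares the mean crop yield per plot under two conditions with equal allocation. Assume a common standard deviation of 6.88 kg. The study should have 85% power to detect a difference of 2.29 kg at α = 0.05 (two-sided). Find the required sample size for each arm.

For two equal groups, n per group = 2·((z_{α/2} + z_β)·σ/δ)².
z_{α/2} = 1.960; z_β = 1.036 (power 85%).
n = 2 × (2.996 × 6.88 / 2.29)² = 2 × 81.02 = 162.04
Round up: n = 163 per group.

163 per group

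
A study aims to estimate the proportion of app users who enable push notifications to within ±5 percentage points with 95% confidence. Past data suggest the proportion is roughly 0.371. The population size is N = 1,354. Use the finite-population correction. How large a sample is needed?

284

For a proportion with margin E = 0.05 at 95% confidence, z = 1.960.
n = p̂(1−p̂)(z/E)² = 0.371 × 0.629 × (1.960/0.05)² = 358.59 — call this n₀.
Finite-population correction with N = 1,354: n = n₀ / (1 + (n₀−1)/N) = 358.59 / 1.264 = 283.69
Round up: n = 284.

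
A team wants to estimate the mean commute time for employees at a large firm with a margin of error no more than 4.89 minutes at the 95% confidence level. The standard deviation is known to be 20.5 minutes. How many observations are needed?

n = 68

For a mean, the margin of error is E = z·σ/√n, so n = (zσ/E)².
At 95% confidence, z = 1.960.
n = (1.960 × 20.5 / 4.89)² = 67.52
Round up: n = 68.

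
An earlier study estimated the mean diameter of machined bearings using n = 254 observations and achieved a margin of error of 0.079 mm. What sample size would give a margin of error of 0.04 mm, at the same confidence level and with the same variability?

Margin of error scales as 1/√n, so n₂ = n₁·(E₁/E₂)².
n₂ = 254 × (0.079/0.04)² = 254 × 3.901 = 990.85
Round up: n₂ = 991.

991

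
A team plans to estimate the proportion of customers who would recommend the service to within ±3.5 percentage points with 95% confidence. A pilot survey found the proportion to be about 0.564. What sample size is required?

For a proportion with margin E = 0.035 at 95% confidence, z = 1.960.
n = p̂(1−p̂)(z/E)² = 0.564 × 0.436 × (1.960/0.035)² = 771.15
Round up: n = 772.

772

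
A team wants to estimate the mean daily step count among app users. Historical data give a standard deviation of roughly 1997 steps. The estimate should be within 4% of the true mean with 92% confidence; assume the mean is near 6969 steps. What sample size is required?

For a mean, the margin of error is E = z·σ/√n, so n = (zσ/E)².
At 92% confidence, z = 1.751.
E = 4% of 6969 = 278.8 steps.
n = (1.751 × 1997 / 278.8)² = 157.35
Round up: n = 158.

158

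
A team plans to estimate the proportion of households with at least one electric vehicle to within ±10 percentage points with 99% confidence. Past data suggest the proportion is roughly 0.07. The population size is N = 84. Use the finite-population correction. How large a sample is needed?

For a proportion with margin E = 0.1 at 99% confidence, z = 2.576.
n = p̂(1−p̂)(z/E)² = 0.07 × 0.93 × (2.576/0.1)² = 43.20 — call this n₀.
Finite-population correction with N = 84: n = n₀ / (1 + (n₀−1)/N) = 43.20 / 1.502 = 28.76
Round up: n = 29.

29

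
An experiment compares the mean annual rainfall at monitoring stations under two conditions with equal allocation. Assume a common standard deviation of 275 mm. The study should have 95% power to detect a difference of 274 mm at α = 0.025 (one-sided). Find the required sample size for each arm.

For two equal groups, n per group = 2·((z_α + z_β)·σ/δ)².
z_α = 1.960; z_β = 1.645 (power 95%).
n = 2 × (3.605 × 275 / 274)² = 2 × 13.09 = 26.18
Round up: n = 27 per group.

27 per group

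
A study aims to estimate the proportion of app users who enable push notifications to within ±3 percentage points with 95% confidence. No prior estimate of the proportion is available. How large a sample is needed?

For a proportion with margin E = 0.03 at 95% confidence, z = 1.960.
With no prior estimate, use p = 0.5, which maximizes p(1−p) at 0.25.
n = 0.25 × (z/E)² = 0.25 × (1.960/0.03)² = 1067.11
Round up: n = 1068.

1068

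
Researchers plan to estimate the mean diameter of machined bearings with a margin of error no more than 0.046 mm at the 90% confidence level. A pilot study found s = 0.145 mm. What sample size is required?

n = 27

For a mean, the margin of error is E = z·σ/√n, so n = (zσ/E)².
At 90% confidence, z = 1.645.
n = (1.645 × 0.145 / 0.046)² = 26.89
Round up: n = 27.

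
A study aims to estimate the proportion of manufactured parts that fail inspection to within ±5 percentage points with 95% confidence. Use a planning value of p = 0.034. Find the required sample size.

For a proportion with margin E = 0.05 at 95% confidence, z = 1.960.
n = p̂(1−p̂)(z/E)² = 0.034 × 0.966 × (1.960/0.05)² = 50.47
Round up: n = 51.

51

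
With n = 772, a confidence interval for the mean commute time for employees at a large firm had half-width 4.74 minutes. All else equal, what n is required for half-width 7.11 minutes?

Margin of error scales as 1/√n, so n₂ = n₁·(E₁/E₂)².
n₂ = 772 × (4.74/7.11)² = 772 × 0.4444 = 343.08
Round up: n₂ = 344.

n = 344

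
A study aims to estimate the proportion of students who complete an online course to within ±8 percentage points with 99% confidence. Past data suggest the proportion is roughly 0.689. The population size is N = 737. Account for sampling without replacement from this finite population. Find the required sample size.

171

For a proportion with margin E = 0.08 at 99% confidence, z = 2.576.
n = p̂(1−p̂)(z/E)² = 0.689 × 0.311 × (2.576/0.08)² = 222.17 — call this n₀.
Finite-population correction with N = 737: n = n₀ / (1 + (n₀−1)/N) = 222.17 / 1.3 = 170.90
Round up: n = 171.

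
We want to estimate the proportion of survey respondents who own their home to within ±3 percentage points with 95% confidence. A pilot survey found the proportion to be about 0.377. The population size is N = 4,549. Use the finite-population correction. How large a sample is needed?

822

For a proportion with margin E = 0.03 at 95% confidence, z = 1.960.
n = p̂(1−p̂)(z/E)² = 0.377 × 0.623 × (1.960/0.03)² = 1002.53 — call this n₀.
Finite-population correction with N = 4,549: n = n₀ / (1 + (n₀−1)/N) = 1002.53 / 1.22 = 821.75
Round up: n = 822.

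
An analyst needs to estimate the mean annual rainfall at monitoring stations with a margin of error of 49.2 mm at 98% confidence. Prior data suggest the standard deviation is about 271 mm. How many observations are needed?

For a mean, the margin of error is E = z·σ/√n, so n = (zσ/E)².
At 98% confidence, z = 2.326.
n = (2.326 × 271 / 49.2)² = 164.15
Round up: n = 165.

n = 165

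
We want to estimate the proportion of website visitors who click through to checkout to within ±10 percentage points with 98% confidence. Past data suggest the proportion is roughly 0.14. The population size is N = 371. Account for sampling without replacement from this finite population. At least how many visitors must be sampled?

For a proportion with margin E = 0.1 at 98% confidence, z = 2.326.
n = p̂(1−p̂)(z/E)² = 0.14 × 0.86 × (2.326/0.1)² = 65.14 — call this n₀.
Finite-population correction with N = 371: n = n₀ / (1 + (n₀−1)/N) = 65.14 / 1.173 = 55.53
Round up: n = 56.

56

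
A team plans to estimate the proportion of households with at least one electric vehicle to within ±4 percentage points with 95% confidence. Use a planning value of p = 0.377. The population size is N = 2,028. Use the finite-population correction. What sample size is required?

442

For a proportion with margin E = 0.04 at 95% confidence, z = 1.960.
n = p̂(1−p̂)(z/E)² = 0.377 × 0.623 × (1.960/0.04)² = 563.93 — call this n₀.
Finite-population correction with N = 2,028: n = n₀ / (1 + (n₀−1)/N) = 563.93 / 1.278 = 441.26
Round up: n = 442.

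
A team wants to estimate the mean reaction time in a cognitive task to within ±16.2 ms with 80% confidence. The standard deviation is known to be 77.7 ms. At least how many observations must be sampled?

For a mean, the margin of error is E = z·σ/√n, so n = (zσ/E)².
At 80% confidence, z = 1.282.
n = (1.282 × 77.7 / 16.2)² = 37.81
Round up: n = 38.

38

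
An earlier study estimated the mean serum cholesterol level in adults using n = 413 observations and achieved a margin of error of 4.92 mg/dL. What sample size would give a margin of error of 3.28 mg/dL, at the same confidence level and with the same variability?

Margin of error scales as 1/√n, so n₂ = n₁·(E₁/E₂)².
n₂ = 413 × (4.92/3.28)² = 413 × 2.25 = 929.25
Round up: n₂ = 930.

930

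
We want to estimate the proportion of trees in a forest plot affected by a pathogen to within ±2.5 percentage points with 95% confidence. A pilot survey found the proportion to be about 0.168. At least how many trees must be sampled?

860

For a proportion with margin E = 0.025 at 95% confidence, z = 1.960.
n = p̂(1−p̂)(z/E)² = 0.168 × 0.832 × (1.960/0.025)² = 859.14
Round up: n = 860.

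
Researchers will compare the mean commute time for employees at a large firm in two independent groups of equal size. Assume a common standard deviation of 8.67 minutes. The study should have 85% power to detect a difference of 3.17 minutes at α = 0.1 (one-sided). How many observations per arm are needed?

For two equal groups, n per group = 2·((z_α + z_β)·σ/δ)².
z_α = 1.282; z_β = 1.036 (power 85%).
n = 2 × (2.318 × 8.67 / 3.17)² = 2 × 40.19 = 80.38
Round up: n = 81 per group.

81 per group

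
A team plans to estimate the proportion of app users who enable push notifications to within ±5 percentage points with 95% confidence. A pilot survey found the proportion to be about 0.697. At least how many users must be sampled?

For a proportion with margin E = 0.05 at 95% confidence, z = 1.960.
n = p̂(1−p̂)(z/E)² = 0.697 × 0.303 × (1.960/0.05)² = 324.52
Round up: n = 325.

n = 325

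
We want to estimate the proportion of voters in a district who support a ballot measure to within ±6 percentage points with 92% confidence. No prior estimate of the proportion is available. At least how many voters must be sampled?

213

For a proportion with margin E = 0.06 at 92% confidence, z = 1.751.
With no prior estimate, use p = 0.5, which maximizes p(1−p) at 0.25.
n = 0.25 × (z/E)² = 0.25 × (1.751/0.06)² = 212.92
Round up: n = 213.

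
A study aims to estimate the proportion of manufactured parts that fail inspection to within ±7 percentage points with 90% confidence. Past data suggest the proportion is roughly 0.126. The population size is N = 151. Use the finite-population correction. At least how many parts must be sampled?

For a proportion with margin E = 0.07 at 90% confidence, z = 1.645.
n = p̂(1−p̂)(z/E)² = 0.126 × 0.874 × (1.645/0.07)² = 60.82 — call this n₀.
Finite-population correction with N = 151: n = n₀ / (1 + (n₀−1)/N) = 60.82 / 1.396 = 43.57
Round up: n = 44.

44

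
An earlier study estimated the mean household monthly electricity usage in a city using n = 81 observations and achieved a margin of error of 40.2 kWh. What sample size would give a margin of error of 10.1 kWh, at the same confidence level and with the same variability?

Margin of error scales as 1/√n, so n₂ = n₁·(E₁/E₂)².
n₂ = 81 × (40.2/10.1)² = 81 × 15.84 = 1283.04
Round up: n₂ = 1284.

1284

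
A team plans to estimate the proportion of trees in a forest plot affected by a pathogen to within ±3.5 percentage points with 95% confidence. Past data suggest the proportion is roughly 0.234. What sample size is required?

n = 563

For a proportion with margin E = 0.035 at 95% confidence, z = 1.960.
n = p̂(1−p̂)(z/E)² = 0.234 × 0.766 × (1.960/0.035)² = 562.11
Round up: n = 563.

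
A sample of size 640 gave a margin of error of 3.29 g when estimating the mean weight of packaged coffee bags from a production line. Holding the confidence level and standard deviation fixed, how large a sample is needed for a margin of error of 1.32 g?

3976

Margin of error scales as 1/√n, so n₂ = n₁·(E₁/E₂)².
n₂ = 640 × (3.29/1.32)² = 640 × 6.212 = 3975.68
Round up: n₂ = 3976.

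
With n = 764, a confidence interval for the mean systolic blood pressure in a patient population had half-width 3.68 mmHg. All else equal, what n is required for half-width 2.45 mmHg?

Margin of error scales as 1/√n, so n₂ = n₁·(E₁/E₂)².
n₂ = 764 × (3.68/2.45)² = 764 × 2.256 = 1723.58
Round up: n₂ = 1724.

n = 1724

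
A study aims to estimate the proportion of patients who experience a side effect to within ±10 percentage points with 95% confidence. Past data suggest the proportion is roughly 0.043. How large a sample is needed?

n = 16

For a proportion with margin E = 0.1 at 95% confidence, z = 1.960.
n = p̂(1−p̂)(z/E)² = 0.043 × 0.957 × (1.960/0.1)² = 15.81
Round up: n = 16.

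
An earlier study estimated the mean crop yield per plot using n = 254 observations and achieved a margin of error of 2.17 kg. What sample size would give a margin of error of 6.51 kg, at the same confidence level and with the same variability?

Margin of error scales as 1/√n, so n₂ = n₁·(E₁/E₂)².
n₂ = 254 × (2.17/6.51)² = 254 × 0.1111 = 28.22
Round up: n₂ = 29.

29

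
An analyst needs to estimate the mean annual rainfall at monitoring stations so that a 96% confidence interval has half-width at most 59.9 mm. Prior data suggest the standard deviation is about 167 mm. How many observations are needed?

n = 33

For a mean, the margin of error is E = z·σ/√n, so n = (zσ/E)².
At 96% confidence, z = 2.054.
n = (2.054 × 167 / 59.9)² = 32.79
Round up: n = 33.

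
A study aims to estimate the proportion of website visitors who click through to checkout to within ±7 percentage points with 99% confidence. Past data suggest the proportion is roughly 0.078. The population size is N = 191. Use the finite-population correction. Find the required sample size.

n = 65

For a proportion with margin E = 0.07 at 99% confidence, z = 2.576.
n = p̂(1−p̂)(z/E)² = 0.078 × 0.922 × (2.576/0.07)² = 97.39 — call this n₀.
Finite-population correction with N = 191: n = n₀ / (1 + (n₀−1)/N) = 97.39 / 1.505 = 64.71
Round up: n = 65.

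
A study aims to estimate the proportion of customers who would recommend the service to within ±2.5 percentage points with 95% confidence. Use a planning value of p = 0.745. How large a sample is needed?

n = 1168

For a proportion with margin E = 0.025 at 95% confidence, z = 1.960.
n = p̂(1−p̂)(z/E)² = 0.745 × 0.255 × (1.960/0.025)² = 1167.69
Round up: n = 1168.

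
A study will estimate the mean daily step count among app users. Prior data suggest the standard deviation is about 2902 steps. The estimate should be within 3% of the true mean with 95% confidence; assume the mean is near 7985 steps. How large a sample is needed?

For a mean, the margin of error is E = z·σ/√n, so n = (zσ/E)².
At 95% confidence, z = 1.960.
E = 3% of 7985 = 239.6 steps.
n = (1.960 × 2902 / 239.6)² = 563.79
Round up: n = 564.

n = 564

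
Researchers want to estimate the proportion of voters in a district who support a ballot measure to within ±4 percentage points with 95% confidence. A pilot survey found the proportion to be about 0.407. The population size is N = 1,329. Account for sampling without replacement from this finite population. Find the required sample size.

For a proportion with margin E = 0.04 at 95% confidence, z = 1.960.
n = p̂(1−p̂)(z/E)² = 0.407 × 0.593 × (1.960/0.04)² = 579.48 — call this n₀.
Finite-population correction with N = 1,329: n = n₀ / (1 + (n₀−1)/N) = 579.48 / 1.435 = 403.82
Round up: n = 404.

404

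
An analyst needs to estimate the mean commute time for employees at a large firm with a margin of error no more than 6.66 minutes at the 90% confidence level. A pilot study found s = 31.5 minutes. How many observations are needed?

For a mean, the margin of error is E = z·σ/√n, so n = (zσ/E)².
At 90% confidence, z = 1.645.
n = (1.645 × 31.5 / 6.66)² = 60.53
Round up: n = 61.

61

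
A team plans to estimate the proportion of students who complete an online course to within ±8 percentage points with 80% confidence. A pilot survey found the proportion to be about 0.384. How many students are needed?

For a proportion with margin E = 0.08 at 80% confidence, z = 1.282.
n = p̂(1−p̂)(z/E)² = 0.384 × 0.616 × (1.282/0.08)² = 60.74
Round up: n = 61.

61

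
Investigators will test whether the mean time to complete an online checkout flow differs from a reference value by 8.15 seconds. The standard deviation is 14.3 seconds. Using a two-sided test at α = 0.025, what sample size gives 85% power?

For a one-sample z-test, n = ((z_{α/2} + z_β)·σ/δ)².
z_{α/2} = 2.241 (two-sided α = 0.025); z_β = 1.036 (power 85% → β = 0.15).
n = (3.277 × 14.3 / 8.15)² = 33.06
Round up: n = 34.

n = 34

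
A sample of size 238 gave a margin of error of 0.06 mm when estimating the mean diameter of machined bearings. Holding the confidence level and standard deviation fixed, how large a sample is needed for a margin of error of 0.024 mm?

n = 1488

Margin of error scales as 1/√n, so n₂ = n₁·(E₁/E₂)².
n₂ = 238 × (0.06/0.024)² = 238 × 6.25 = 1487.50
Round up: n₂ = 1488.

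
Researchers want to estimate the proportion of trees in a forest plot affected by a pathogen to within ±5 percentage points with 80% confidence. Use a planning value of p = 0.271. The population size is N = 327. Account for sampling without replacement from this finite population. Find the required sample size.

For a proportion with margin E = 0.05 at 80% confidence, z = 1.282.
n = p̂(1−p̂)(z/E)² = 0.271 × 0.729 × (1.282/0.05)² = 129.88 — call this n₀.
Finite-population correction with N = 327: n = n₀ / (1 + (n₀−1)/N) = 129.88 / 1.394 = 93.17
Round up: n = 94.

n = 94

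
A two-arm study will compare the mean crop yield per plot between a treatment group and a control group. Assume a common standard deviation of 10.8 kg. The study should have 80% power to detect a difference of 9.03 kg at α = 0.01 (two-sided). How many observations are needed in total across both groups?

68 total

For two equal groups, n per group = 2·((z_{α/2} + z_β)·σ/δ)².
z_{α/2} = 2.576; z_β = 0.842 (power 80%).
n = 2 × (3.418 × 10.8 / 9.03)² = 2 × 16.71 = 33.42
Round up: n = 34 per group.
Total across both groups: 2 × 34 = 68.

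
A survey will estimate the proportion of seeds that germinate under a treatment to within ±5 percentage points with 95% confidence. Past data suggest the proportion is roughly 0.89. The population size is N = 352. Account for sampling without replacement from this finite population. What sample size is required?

For a proportion with margin E = 0.05 at 95% confidence, z = 1.960.
n = p̂(1−p̂)(z/E)² = 0.89 × 0.11 × (1.960/0.05)² = 150.44 — call this n₀.
Finite-population correction with N = 352: n = n₀ / (1 + (n₀−1)/N) = 150.44 / 1.425 = 105.57
Round up: n = 106.

n = 106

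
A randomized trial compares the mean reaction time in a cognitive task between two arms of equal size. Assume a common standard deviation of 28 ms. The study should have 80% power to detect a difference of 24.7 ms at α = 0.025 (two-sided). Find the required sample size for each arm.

25 per group

For two equal groups, n per group = 2·((z_{α/2} + z_β)·σ/δ)².
z_{α/2} = 2.241; z_β = 0.842 (power 80%).
n = 2 × (3.083 × 28 / 24.7)² = 2 × 12.21 = 24.42
Round up: n = 25 per group.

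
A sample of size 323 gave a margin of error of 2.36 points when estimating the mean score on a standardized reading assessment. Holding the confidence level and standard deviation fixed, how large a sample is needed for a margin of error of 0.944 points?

2019

Margin of error scales as 1/√n, so n₂ = n₁·(E₁/E₂)².
n₂ = 323 × (2.36/0.944)² = 323 × 6.25 = 2018.75
Round up: n₂ = 2019.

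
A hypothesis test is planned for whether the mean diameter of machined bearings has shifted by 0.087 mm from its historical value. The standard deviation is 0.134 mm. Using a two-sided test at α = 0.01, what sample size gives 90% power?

For a one-sample z-test, n = ((z_{α/2} + z_β)·σ/δ)².
z_{α/2} = 2.576 (two-sided α = 0.01); z_β = 1.282 (power 90% → β = 0.1).
n = (3.858 × 0.134 / 0.087)² = 35.31
Round up: n = 36.

36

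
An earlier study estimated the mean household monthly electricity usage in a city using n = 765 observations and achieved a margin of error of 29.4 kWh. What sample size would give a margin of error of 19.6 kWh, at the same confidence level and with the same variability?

1722

Margin of error scales as 1/√n, so n₂ = n₁·(E₁/E₂)².
n₂ = 765 × (29.4/19.6)² = 765 × 2.25 = 1721.25
Round up: n₂ = 1722.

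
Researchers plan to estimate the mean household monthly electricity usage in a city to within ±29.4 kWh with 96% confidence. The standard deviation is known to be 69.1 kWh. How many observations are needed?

n = 24

For a mean, the margin of error is E = z·σ/√n, so n = (zσ/E)².
At 96% confidence, z = 2.054.
n = (2.054 × 69.1 / 29.4)² = 23.31
Round up: n = 24.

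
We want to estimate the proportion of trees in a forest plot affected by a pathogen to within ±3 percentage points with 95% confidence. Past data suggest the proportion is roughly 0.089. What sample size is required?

347

For a proportion with margin E = 0.03 at 95% confidence, z = 1.960.
n = p̂(1−p̂)(z/E)² = 0.089 × 0.911 × (1.960/0.03)² = 346.08
Round up: n = 347.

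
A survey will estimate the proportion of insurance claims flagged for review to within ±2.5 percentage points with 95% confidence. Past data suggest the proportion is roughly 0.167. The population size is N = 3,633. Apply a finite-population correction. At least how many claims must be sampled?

For a proportion with margin E = 0.025 at 95% confidence, z = 1.960.
n = p̂(1−p̂)(z/E)² = 0.167 × 0.833 × (1.960/0.025)² = 855.05 — call this n₀.
Finite-population correction with N = 3,633: n = n₀ / (1 + (n₀−1)/N) = 855.05 / 1.235 = 692.35
Round up: n = 693.

693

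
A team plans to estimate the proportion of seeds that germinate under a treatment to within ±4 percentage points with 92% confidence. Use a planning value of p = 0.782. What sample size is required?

327

For a proportion with margin E = 0.04 at 92% confidence, z = 1.751.
n = p̂(1−p̂)(z/E)² = 0.782 × 0.218 × (1.751/0.04)² = 326.67
Round up: n = 327.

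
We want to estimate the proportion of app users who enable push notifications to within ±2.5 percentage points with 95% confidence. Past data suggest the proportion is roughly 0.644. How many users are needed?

For a proportion with margin E = 0.025 at 95% confidence, z = 1.960.
n = p̂(1−p̂)(z/E)² = 0.644 × 0.356 × (1.960/0.025)² = 1409.18
Round up: n = 1410.

n = 1410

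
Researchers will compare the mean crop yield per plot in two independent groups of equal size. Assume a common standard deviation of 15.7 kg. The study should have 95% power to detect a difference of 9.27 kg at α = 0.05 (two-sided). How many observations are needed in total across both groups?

For two equal groups, n per group = 2·((z_{α/2} + z_β)·σ/δ)².
z_{α/2} = 1.960; z_β = 1.645 (power 95%).
n = 2 × (3.605 × 15.7 / 9.27)² = 2 × 37.28 = 74.56
Round up: n = 75 per group.
Total across both groups: 2 × 75 = 150.

150 total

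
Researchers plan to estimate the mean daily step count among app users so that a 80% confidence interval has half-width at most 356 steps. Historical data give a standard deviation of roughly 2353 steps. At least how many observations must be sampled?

72

For a mean, the margin of error is E = z·σ/√n, so n = (zσ/E)².
At 80% confidence, z = 1.282.
n = (1.282 × 2353 / 356)² = 71.80
Round up: n = 72.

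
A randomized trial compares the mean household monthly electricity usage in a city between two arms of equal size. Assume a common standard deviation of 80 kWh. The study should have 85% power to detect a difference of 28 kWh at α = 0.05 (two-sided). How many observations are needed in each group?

147 per group

For two equal groups, n per group = 2·((z_{α/2} + z_β)·σ/δ)².
z_{α/2} = 1.960; z_β = 1.036 (power 85%).
n = 2 × (2.996 × 80 / 28)² = 2 × 73.27 = 146.54
Round up: n = 147 per group.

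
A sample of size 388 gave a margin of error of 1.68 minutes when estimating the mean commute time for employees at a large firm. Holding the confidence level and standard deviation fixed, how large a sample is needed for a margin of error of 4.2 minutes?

Margin of error scales as 1/√n, so n₂ = n₁·(E₁/E₂)².
n₂ = 388 × (1.68/4.2)² = 388 × 0.16 = 62.08
Round up: n₂ = 63.

n = 63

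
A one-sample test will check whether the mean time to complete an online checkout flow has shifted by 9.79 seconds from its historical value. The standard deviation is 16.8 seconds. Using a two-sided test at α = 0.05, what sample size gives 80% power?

24

For a one-sample z-test, n = ((z_{α/2} + z_β)·σ/δ)².
z_{α/2} = 1.960 (two-sided α = 0.05); z_β = 0.842 (power 80% → β = 0.2).
n = (2.802 × 16.8 / 9.79)² = 23.12
Round up: n = 24.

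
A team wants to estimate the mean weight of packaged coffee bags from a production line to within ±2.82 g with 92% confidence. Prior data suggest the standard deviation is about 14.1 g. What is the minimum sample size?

77

For a mean, the margin of error is E = z·σ/√n, so n = (zσ/E)².
At 92% confidence, z = 1.751.
n = (1.751 × 14.1 / 2.82)² = 76.65
Round up: n = 77.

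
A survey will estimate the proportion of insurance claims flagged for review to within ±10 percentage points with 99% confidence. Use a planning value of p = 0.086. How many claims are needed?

For a proportion with margin E = 0.1 at 99% confidence, z = 2.576.
n = p̂(1−p̂)(z/E)² = 0.086 × 0.914 × (2.576/0.1)² = 52.16
Round up: n = 53.

n = 53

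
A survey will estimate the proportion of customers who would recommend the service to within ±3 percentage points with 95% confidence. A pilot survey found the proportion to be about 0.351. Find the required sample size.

n = 973

For a proportion with margin E = 0.03 at 95% confidence, z = 1.960.
n = p̂(1−p̂)(z/E)² = 0.351 × 0.649 × (1.960/0.03)² = 972.35
Round up: n = 973.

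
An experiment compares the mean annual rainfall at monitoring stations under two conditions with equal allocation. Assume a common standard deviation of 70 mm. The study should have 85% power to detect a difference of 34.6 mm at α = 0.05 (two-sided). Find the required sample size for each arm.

For two equal groups, n per group = 2·((z_{α/2} + z_β)·σ/δ)².
z_{α/2} = 1.960; z_β = 1.036 (power 85%).
n = 2 × (2.996 × 70 / 34.6)² = 2 × 36.74 = 73.48
Round up: n = 74 per group.

74 per group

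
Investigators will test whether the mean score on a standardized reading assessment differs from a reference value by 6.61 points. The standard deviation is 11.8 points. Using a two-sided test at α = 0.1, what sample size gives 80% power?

For a one-sample z-test, n = ((z_{α/2} + z_β)·σ/δ)².
z_{α/2} = 1.645 (two-sided α = 0.1); z_β = 0.842 (power 80% → β = 0.2).
n = (2.487 × 11.8 / 6.61)² = 19.71
Round up: n = 20.

20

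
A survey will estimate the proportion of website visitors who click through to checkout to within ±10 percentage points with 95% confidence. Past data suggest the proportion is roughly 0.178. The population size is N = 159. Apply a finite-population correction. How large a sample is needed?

For a proportion with margin E = 0.1 at 95% confidence, z = 1.960.
n = p̂(1−p̂)(z/E)² = 0.178 × 0.822 × (1.960/0.1)² = 56.21 — call this n₀.
Finite-population correction with N = 159: n = n₀ / (1 + (n₀−1)/N) = 56.21 / 1.347 = 41.73
Round up: n = 42.

n = 42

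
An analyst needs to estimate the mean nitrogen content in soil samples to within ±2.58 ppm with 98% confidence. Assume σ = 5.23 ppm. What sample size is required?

n = 23

For a mean, the margin of error is E = z·σ/√n, so n = (zσ/E)².
At 98% confidence, z = 2.326.
n = (2.326 × 5.23 / 2.58)² = 22.23
Round up: n = 23.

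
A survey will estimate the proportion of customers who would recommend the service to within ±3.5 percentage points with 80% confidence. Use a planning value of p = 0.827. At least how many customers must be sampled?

192

For a proportion with margin E = 0.035 at 80% confidence, z = 1.282.
n = p̂(1−p̂)(z/E)² = 0.827 × 0.173 × (1.282/0.035)² = 191.95
Round up: n = 192.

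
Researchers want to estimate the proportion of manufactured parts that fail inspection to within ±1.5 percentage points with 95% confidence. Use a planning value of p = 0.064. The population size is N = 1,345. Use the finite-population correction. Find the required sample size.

n = 582

For a proportion with margin E = 0.015 at 95% confidence, z = 1.960.
n = p̂(1−p̂)(z/E)² = 0.064 × 0.936 × (1.960/0.015)² = 1022.79 — call this n₀.
Finite-population correction with N = 1,345: n = n₀ / (1 + (n₀−1)/N) = 1022.79 / 1.76 = 581.13
Round up: n = 582.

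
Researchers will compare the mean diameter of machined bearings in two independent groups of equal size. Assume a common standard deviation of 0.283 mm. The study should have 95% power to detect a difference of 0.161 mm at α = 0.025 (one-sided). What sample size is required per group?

For two equal groups, n per group = 2·((z_α + z_β)·σ/δ)².
z_α = 1.960; z_β = 1.645 (power 95%).
n = 2 × (3.605 × 0.283 / 0.161)² = 2 × 40.15 = 80.30
Round up: n = 81 per group.

81 per group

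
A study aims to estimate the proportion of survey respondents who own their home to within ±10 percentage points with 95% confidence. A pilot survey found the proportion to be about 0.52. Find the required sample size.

For a proportion with margin E = 0.1 at 95% confidence, z = 1.960.
n = p̂(1−p̂)(z/E)² = 0.52 × 0.48 × (1.960/0.1)² = 95.89
Round up: n = 96.

96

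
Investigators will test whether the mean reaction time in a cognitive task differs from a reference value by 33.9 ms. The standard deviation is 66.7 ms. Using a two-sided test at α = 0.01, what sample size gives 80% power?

For a one-sample z-test, n = ((z_{α/2} + z_β)·σ/δ)².
z_{α/2} = 2.576 (two-sided α = 0.01); z_β = 0.842 (power 80% → β = 0.2).
n = (3.418 × 66.7 / 33.9)² = 45.23
Round up: n = 46.

46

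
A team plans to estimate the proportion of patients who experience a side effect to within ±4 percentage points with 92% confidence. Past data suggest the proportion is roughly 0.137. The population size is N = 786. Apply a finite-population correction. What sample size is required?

For a proportion with margin E = 0.04 at 92% confidence, z = 1.751.
n = p̂(1−p̂)(z/E)² = 0.137 × 0.863 × (1.751/0.04)² = 226.56 — call this n₀.
Finite-population correction with N = 786: n = n₀ / (1 + (n₀−1)/N) = 226.56 / 1.287 = 176.04
Round up: n = 177.

177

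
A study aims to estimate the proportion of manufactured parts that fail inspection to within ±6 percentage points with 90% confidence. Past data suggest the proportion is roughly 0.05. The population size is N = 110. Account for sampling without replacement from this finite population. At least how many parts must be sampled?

28

For a proportion with margin E = 0.06 at 90% confidence, z = 1.645.
n = p̂(1−p̂)(z/E)² = 0.05 × 0.95 × (1.645/0.06)² = 35.70 — call this n₀.
Finite-population correction with N = 110: n = n₀ / (1 + (n₀−1)/N) = 35.70 / 1.315 = 27.15
Round up: n = 28.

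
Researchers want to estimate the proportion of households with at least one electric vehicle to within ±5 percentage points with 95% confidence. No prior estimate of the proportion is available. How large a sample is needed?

For a proportion with margin E = 0.05 at 95% confidence, z = 1.960.
With no prior estimate, use p = 0.5, which maximizes p(1−p) at 0.25.
n = 0.25 × (z/E)² = 0.25 × (1.960/0.05)² = 384.16
Round up: n = 385.

n = 385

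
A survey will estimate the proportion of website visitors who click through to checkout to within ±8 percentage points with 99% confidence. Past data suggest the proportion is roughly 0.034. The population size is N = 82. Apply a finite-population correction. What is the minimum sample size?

25

For a proportion with margin E = 0.08 at 99% confidence, z = 2.576.
n = p̂(1−p̂)(z/E)² = 0.034 × 0.966 × (2.576/0.08)² = 34.05 — call this n₀.
Finite-population correction with N = 82: n = n₀ / (1 + (n₀−1)/N) = 34.05 / 1.403 = 24.27
Round up: n = 25.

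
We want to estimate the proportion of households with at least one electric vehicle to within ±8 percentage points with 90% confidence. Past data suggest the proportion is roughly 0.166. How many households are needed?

For a proportion with margin E = 0.08 at 90% confidence, z = 1.645.
n = p̂(1−p̂)(z/E)² = 0.166 × 0.834 × (1.645/0.08)² = 58.54
Round up: n = 59.

59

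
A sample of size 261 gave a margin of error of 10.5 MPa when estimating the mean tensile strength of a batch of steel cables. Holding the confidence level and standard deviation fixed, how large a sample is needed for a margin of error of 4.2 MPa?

1632

Margin of error scales as 1/√n, so n₂ = n₁·(E₁/E₂)².
n₂ = 261 × (10.5/4.2)² = 261 × 6.25 = 1631.25
Round up: n₂ = 1632.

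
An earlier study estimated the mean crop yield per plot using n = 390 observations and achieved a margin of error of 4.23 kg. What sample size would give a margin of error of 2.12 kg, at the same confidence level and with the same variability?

Margin of error scales as 1/√n, so n₂ = n₁·(E₁/E₂)².
n₂ = 390 × (4.23/2.12)² = 390 × 3.981 = 1552.59
Round up: n₂ = 1553.

1553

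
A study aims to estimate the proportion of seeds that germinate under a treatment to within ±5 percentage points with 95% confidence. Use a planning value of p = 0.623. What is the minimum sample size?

For a proportion with margin E = 0.05 at 95% confidence, z = 1.960.
n = p̂(1−p̂)(z/E)² = 0.623 × 0.377 × (1.960/0.05)² = 360.91
Round up: n = 361.

361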